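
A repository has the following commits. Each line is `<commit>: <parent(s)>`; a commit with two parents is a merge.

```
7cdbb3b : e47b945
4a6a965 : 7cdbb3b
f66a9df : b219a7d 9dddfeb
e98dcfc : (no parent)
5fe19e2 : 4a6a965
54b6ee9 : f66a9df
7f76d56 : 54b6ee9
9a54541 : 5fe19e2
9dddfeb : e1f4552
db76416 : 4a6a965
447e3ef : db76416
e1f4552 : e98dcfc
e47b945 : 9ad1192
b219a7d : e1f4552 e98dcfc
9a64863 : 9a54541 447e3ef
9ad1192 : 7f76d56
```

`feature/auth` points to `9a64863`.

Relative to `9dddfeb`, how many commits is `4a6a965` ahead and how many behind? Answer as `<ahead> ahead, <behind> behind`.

8 ahead, 0 behind

Reachable from 4a6a965: {4a6a965, 54b6ee9, 7cdbb3b, 7f76d56, 9ad1192, 9dddfeb, b219a7d, e1f4552, e47b945, e98dcfc, f66a9df}.
Reachable from 9dddfeb: {9dddfeb, e1f4552, e98dcfc}.
Only in 4a6a965's history (ahead): {4a6a965, 54b6ee9, 7cdbb3b, 7f76d56, 9ad1192, b219a7d, e47b945, f66a9df} — 8.
Only in 9dddfeb's history (behind): {} — 0.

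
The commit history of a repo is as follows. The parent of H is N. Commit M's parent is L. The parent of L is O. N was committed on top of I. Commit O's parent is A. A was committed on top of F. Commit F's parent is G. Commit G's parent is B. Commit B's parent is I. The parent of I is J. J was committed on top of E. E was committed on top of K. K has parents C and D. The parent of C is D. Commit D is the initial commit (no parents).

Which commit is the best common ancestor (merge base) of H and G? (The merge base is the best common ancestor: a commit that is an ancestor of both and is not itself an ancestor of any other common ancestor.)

I

Ancestors of H: {C, D, E, H, I, J, K, N}.
Ancestors of G: {B, C, D, E, G, I, J, K}.
Common ancestors: {C, D, E, I, J, K}.
Among these, I is not an ancestor of any other common ancestor — it is the merge base.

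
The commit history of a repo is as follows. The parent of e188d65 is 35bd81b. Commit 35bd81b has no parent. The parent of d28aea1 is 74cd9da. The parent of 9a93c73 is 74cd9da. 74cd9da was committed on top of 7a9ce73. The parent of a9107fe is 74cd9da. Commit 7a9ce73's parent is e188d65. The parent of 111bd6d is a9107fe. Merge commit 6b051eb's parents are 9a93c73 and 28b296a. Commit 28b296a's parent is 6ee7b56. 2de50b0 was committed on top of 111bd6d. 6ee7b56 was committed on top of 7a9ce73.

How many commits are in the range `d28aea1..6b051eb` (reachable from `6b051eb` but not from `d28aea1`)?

4

Reachable from 6b051eb: {28b296a, 35bd81b, 6b051eb, 6ee7b56, 74cd9da, 7a9ce73, 9a93c73, e188d65}.
Reachable from d28aea1: {35bd81b, 74cd9da, 7a9ce73, d28aea1, e188d65}.
In 6b051eb's history but not d28aea1's: {28b296a, 6b051eb, 6ee7b56, 9a93c73} — 4 commits.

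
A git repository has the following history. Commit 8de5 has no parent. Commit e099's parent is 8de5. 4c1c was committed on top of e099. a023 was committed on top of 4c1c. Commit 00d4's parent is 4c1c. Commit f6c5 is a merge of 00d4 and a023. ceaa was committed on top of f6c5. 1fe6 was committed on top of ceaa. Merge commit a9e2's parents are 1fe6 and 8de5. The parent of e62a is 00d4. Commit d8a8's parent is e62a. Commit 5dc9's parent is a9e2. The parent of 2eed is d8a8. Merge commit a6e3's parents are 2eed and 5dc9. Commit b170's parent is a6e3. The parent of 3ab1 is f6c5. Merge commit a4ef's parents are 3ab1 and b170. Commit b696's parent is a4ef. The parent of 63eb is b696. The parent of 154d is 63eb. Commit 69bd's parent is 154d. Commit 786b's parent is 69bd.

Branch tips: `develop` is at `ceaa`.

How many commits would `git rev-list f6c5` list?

6

Walking parent pointers from f6c5: reachable set = {00d4, 4c1c, 8de5, a023, e099, f6c5}.
That is 6 commits.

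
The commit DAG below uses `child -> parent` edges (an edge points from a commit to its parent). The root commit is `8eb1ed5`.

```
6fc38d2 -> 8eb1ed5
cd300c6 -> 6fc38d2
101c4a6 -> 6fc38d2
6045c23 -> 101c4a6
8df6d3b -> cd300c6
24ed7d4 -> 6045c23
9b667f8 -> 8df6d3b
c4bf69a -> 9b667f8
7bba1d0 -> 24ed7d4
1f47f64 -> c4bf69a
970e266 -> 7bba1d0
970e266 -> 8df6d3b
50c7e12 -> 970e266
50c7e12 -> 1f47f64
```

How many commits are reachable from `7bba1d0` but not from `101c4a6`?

3

Reachable from 7bba1d0: {101c4a6, 24ed7d4, 6045c23, 6fc38d2, 7bba1d0, 8eb1ed5}.
Reachable from 101c4a6: {101c4a6, 6fc38d2, 8eb1ed5}.
In 7bba1d0's history but not 101c4a6's: {24ed7d4, 6045c23, 7bba1d0} — 3 commits.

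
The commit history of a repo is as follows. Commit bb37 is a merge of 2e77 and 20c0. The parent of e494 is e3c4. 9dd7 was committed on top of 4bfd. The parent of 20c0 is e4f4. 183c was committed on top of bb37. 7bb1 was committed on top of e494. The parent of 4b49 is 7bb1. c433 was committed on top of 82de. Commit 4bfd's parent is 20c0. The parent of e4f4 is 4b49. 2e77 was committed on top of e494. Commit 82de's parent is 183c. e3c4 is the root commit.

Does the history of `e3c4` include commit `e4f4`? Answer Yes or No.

No

Ancestors of e3c4: {e3c4}.
e4f4 is not in that set, so it is not an ancestor of e3c4.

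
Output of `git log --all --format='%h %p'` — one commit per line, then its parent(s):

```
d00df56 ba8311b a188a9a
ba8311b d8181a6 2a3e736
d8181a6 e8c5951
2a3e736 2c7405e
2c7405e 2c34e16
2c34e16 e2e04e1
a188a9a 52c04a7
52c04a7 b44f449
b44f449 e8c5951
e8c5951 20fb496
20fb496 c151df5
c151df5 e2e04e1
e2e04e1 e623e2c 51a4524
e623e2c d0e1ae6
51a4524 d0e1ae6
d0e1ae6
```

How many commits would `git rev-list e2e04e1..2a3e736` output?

Reachable from 2a3e736: {2a3e736, 2c34e16, 2c7405e, 51a4524, d0e1ae6, e2e04e1, e623e2c}.
Reachable from e2e04e1: {51a4524, d0e1ae6, e2e04e1, e623e2c}.
In 2a3e736's history but not e2e04e1's: {2a3e736, 2c34e16, 2c7405e} — 3 commits.

3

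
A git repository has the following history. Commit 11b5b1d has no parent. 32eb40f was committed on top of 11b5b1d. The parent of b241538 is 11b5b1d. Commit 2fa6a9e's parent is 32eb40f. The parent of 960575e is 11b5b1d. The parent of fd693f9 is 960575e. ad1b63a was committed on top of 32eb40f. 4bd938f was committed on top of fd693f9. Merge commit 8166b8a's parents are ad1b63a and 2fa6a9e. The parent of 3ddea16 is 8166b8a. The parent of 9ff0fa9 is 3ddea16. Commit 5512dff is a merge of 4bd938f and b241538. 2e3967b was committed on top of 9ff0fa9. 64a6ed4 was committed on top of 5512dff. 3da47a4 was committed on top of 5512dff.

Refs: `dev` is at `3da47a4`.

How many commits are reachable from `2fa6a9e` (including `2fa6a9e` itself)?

Walking parent pointers from 2fa6a9e: reachable set = {11b5b1d, 2fa6a9e, 32eb40f}.
That is 3 commits.

3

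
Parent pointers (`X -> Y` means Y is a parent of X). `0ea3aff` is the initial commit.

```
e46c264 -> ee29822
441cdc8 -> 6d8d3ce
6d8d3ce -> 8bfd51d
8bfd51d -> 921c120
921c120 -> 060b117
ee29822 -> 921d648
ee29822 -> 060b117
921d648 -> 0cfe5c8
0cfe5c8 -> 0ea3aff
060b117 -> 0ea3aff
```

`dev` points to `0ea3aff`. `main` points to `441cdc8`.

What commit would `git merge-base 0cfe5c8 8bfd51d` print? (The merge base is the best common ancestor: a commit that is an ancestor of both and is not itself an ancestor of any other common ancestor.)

Ancestors of 0cfe5c8: {0cfe5c8, 0ea3aff}.
Ancestors of 8bfd51d: {060b117, 0ea3aff, 8bfd51d, 921c120}.
Common ancestors: {0ea3aff}.
The only common ancestor is 0ea3aff, so it is the merge base.

0ea3aff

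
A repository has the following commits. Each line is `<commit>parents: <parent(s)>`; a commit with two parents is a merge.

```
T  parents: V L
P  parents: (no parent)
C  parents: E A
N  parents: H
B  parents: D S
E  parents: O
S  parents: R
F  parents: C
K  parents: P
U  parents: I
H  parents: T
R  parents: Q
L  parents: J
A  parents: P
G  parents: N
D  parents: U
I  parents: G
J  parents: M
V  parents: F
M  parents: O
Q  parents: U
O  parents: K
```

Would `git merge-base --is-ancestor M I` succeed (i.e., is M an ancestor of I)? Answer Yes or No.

Yes

Ancestors of I (commits reachable by following parents): {A, C, E, F, G, H, I, J, K, L, M, N, O, P, T, V}.
M is in that set, so it is an ancestor of I.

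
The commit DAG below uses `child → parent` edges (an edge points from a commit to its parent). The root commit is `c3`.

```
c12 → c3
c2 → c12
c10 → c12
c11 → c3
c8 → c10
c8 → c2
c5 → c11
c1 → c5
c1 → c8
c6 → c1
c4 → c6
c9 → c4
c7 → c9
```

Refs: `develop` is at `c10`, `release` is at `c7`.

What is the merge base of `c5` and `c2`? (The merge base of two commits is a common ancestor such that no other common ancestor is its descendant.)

c3

Ancestors of c5: {c11, c3, c5}.
Ancestors of c2: {c12, c2, c3}.
Common ancestors: {c3}.
The only common ancestor is c3, so it is the merge base.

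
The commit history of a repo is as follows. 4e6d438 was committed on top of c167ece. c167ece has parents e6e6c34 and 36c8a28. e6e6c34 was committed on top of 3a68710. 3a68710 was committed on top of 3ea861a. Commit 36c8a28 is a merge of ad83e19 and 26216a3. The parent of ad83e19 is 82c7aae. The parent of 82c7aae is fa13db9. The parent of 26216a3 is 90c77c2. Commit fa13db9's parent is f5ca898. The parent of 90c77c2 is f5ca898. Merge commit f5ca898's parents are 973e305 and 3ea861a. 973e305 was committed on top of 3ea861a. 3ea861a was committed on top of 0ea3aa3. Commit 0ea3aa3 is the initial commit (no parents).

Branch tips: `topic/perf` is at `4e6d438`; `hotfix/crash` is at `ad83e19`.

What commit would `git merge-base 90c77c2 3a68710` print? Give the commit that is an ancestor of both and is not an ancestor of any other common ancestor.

3ea861a

Ancestors of 90c77c2: {0ea3aa3, 3ea861a, 90c77c2, 973e305, f5ca898}.
Ancestors of 3a68710: {0ea3aa3, 3a68710, 3ea861a}.
Common ancestors: {0ea3aa3, 3ea861a}.
Among these, 3ea861a is not an ancestor of any other common ancestor — it is the merge base.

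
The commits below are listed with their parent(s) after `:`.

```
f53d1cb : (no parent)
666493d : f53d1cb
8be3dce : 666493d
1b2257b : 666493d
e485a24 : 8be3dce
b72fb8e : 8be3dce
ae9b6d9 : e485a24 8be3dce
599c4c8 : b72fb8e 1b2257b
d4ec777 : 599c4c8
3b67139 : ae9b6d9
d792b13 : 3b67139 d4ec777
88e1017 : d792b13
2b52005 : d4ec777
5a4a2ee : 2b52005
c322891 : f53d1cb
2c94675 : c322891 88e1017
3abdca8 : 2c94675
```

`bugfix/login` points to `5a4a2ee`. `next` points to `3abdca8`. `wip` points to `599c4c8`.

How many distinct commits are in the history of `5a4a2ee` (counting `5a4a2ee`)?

9

Walking parent pointers from 5a4a2ee: reachable set = {1b2257b, 2b52005, 599c4c8, 5a4a2ee, 666493d, 8be3dce, b72fb8e, d4ec777, f53d1cb}.
That is 9 commits.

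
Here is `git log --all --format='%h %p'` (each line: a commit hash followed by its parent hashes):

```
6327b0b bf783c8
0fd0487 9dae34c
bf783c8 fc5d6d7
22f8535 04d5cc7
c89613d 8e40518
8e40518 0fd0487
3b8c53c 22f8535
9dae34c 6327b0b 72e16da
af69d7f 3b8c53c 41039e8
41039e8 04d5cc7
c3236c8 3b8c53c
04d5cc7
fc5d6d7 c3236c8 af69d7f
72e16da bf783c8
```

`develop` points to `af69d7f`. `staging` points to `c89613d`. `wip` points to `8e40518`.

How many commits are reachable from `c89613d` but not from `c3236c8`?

Reachable from c89613d: {04d5cc7, 0fd0487, 22f8535, 3b8c53c, 41039e8, 6327b0b, 72e16da, 8e40518, 9dae34c, af69d7f, bf783c8, c3236c8, c89613d, fc5d6d7}.
Reachable from c3236c8: {04d5cc7, 22f8535, 3b8c53c, c3236c8}.
In c89613d's history but not c3236c8's: {0fd0487, 41039e8, 6327b0b, 72e16da, 8e40518, 9dae34c, af69d7f, bf783c8, c89613d, fc5d6d7} — 10 commits.

10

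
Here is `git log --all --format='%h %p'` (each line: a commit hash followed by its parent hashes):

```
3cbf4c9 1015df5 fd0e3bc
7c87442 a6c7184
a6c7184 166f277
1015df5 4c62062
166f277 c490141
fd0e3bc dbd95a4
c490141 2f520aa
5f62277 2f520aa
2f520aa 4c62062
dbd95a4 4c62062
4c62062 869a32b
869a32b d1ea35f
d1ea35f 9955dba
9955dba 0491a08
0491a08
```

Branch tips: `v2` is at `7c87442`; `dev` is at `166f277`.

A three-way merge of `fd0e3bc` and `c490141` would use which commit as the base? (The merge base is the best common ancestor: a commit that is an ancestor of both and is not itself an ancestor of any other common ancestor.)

4c62062

Ancestors of fd0e3bc: {0491a08, 4c62062, 869a32b, 9955dba, d1ea35f, dbd95a4, fd0e3bc}.
Ancestors of c490141: {0491a08, 2f520aa, 4c62062, 869a32b, 9955dba, c490141, d1ea35f}.
Common ancestors: {0491a08, 4c62062, 869a32b, 9955dba, d1ea35f}.
Among these, 4c62062 is not an ancestor of any other common ancestor — it is the merge base.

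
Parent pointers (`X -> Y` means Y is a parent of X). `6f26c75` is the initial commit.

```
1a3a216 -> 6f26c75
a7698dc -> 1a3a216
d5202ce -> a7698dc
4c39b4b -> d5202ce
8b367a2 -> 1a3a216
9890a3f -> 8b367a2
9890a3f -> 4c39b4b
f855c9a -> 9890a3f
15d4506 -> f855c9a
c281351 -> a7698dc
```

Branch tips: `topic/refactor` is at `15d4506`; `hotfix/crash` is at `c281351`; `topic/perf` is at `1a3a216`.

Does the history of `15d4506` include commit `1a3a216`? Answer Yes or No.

Yes

Ancestors of 15d4506 (commits reachable by following parents): {15d4506, 1a3a216, 4c39b4b, 6f26c75, 8b367a2, 9890a3f, a7698dc, d5202ce, f855c9a}.
1a3a216 is in that set, so it is an ancestor of 15d4506.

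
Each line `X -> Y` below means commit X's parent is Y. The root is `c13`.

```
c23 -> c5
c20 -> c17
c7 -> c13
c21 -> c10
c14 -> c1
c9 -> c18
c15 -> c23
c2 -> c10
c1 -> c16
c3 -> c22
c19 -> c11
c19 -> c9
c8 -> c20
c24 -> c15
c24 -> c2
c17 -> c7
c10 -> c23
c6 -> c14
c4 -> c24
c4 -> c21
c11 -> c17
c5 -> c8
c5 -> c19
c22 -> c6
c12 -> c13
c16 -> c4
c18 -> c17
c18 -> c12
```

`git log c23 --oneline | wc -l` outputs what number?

Walking parent pointers from c23: reachable set = {c11, c12, c13, c17, c18, c19, c20, c23, c5, c7, c8, c9}.
That is 12 commits.

12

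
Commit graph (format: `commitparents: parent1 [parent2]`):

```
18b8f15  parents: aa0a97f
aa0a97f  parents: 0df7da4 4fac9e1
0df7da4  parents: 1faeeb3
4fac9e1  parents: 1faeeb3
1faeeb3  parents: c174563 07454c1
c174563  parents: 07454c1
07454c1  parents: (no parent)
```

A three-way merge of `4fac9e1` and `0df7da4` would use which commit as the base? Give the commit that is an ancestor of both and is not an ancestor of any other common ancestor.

Ancestors of 4fac9e1: {07454c1, 1faeeb3, 4fac9e1, c174563}.
Ancestors of 0df7da4: {07454c1, 0df7da4, 1faeeb3, c174563}.
Common ancestors: {07454c1, 1faeeb3, c174563}.
Among these, 1faeeb3 is not an ancestor of any other common ancestor — it is the merge base.

1faeeb3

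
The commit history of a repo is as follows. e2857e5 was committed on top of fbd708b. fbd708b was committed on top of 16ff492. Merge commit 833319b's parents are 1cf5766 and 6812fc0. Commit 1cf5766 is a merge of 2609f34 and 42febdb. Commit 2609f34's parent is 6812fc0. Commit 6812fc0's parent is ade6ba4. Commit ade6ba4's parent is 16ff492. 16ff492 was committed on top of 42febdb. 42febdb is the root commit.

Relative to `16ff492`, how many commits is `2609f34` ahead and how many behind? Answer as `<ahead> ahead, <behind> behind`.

Reachable from 2609f34: {16ff492, 2609f34, 42febdb, 6812fc0, ade6ba4}.
Reachable from 16ff492: {16ff492, 42febdb}.
Only in 2609f34's history (ahead): {2609f34, 6812fc0, ade6ba4} — 3.
Only in 16ff492's history (behind): {} — 0.

3 ahead, 0 behind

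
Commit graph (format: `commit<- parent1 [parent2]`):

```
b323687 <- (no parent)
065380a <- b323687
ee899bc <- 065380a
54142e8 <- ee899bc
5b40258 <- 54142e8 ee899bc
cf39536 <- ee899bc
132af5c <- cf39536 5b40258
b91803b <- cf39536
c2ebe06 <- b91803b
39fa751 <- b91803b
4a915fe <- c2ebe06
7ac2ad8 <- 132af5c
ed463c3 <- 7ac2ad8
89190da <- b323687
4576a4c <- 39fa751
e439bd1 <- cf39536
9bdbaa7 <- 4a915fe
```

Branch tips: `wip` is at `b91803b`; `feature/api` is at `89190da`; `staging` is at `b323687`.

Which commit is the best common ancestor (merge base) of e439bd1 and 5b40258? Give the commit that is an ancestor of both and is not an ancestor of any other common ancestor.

Ancestors of e439bd1: {065380a, b323687, cf39536, e439bd1, ee899bc}.
Ancestors of 5b40258: {065380a, 54142e8, 5b40258, b323687, ee899bc}.
Common ancestors: {065380a, b323687, ee899bc}.
Among these, ee899bc is not an ancestor of any other common ancestor — it is the merge base.

ee899bc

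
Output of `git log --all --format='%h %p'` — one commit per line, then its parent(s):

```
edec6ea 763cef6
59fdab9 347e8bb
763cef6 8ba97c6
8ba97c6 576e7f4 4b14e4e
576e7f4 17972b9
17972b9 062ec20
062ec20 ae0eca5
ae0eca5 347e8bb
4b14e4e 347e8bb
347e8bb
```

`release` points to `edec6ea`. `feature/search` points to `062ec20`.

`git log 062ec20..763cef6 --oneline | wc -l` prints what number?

Reachable from 763cef6: {062ec20, 17972b9, 347e8bb, 4b14e4e, 576e7f4, 763cef6, 8ba97c6, ae0eca5}.
Reachable from 062ec20: {062ec20, 347e8bb, ae0eca5}.
In 763cef6's history but not 062ec20's: {17972b9, 4b14e4e, 576e7f4, 763cef6, 8ba97c6} — 5 commits.

5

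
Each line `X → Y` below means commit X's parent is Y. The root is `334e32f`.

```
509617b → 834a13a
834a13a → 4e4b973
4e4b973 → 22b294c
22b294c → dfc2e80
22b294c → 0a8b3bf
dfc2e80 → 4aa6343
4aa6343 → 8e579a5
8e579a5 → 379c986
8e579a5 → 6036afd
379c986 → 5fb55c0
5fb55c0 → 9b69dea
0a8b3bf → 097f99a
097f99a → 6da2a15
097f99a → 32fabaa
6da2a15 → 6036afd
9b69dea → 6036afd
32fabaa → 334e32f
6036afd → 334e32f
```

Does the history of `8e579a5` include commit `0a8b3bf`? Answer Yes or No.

Ancestors of 8e579a5: {334e32f, 379c986, 5fb55c0, 6036afd, 8e579a5, 9b69dea}.
0a8b3bf is not in that set, so it is not an ancestor of 8e579a5.

No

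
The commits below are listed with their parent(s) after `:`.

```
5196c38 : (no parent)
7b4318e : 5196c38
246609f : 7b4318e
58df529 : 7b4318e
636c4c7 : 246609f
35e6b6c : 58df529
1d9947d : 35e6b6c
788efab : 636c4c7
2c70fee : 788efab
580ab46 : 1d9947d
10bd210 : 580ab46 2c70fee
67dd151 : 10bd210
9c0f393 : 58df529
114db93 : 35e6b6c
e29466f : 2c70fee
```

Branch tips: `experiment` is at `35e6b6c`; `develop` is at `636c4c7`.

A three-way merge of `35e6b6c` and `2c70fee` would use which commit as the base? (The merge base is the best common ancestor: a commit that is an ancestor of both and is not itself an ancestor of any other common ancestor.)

Ancestors of 35e6b6c: {35e6b6c, 5196c38, 58df529, 7b4318e}.
Ancestors of 2c70fee: {246609f, 2c70fee, 5196c38, 636c4c7, 788efab, 7b4318e}.
Common ancestors: {5196c38, 7b4318e}.
Among these, 7b4318e is not an ancestor of any other common ancestor — it is the merge base.

7b4318e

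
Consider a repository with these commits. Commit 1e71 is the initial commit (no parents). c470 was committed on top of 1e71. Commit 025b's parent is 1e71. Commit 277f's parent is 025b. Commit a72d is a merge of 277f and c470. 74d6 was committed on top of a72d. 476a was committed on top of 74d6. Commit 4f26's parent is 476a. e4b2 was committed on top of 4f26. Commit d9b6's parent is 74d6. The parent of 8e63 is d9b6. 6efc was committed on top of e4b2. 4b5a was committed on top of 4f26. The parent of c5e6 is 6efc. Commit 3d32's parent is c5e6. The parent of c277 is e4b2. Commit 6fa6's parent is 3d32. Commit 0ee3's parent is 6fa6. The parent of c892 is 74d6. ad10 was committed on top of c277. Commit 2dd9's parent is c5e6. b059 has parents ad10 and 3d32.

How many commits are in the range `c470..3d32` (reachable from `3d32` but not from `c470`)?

10

Reachable from 3d32: {025b, 1e71, 277f, 3d32, 476a, 4f26, 6efc, 74d6, a72d, c470, c5e6, e4b2}.
Reachable from c470: {1e71, c470}.
In 3d32's history but not c470's: {025b, 277f, 3d32, 476a, 4f26, 6efc, 74d6, a72d, c5e6, e4b2} — 10 commits.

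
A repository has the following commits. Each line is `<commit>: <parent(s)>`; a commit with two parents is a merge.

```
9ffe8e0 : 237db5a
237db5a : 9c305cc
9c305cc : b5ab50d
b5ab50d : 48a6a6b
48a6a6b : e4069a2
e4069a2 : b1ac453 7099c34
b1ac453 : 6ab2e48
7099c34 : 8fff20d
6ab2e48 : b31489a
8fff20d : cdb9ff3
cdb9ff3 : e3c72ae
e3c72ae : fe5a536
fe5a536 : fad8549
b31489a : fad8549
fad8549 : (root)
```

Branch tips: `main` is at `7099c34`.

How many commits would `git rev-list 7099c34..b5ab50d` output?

Reachable from b5ab50d: {48a6a6b, 6ab2e48, 7099c34, 8fff20d, b1ac453, b31489a, b5ab50d, cdb9ff3, e3c72ae, e4069a2, fad8549, fe5a536}.
Reachable from 7099c34: {7099c34, 8fff20d, cdb9ff3, e3c72ae, fad8549, fe5a536}.
In b5ab50d's history but not 7099c34's: {48a6a6b, 6ab2e48, b1ac453, b31489a, b5ab50d, e4069a2} — 6 commits.

6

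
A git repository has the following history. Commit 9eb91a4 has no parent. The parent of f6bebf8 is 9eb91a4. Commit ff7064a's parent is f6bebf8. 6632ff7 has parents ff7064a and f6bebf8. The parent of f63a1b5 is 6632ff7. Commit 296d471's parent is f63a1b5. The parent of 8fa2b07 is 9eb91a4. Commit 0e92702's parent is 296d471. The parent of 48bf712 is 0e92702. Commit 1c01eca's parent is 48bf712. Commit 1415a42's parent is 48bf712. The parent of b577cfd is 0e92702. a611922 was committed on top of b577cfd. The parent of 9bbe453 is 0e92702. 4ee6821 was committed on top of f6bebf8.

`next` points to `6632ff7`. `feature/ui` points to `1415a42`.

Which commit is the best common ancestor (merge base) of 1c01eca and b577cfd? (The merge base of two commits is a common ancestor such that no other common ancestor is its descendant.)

Ancestors of 1c01eca: {0e92702, 1c01eca, 296d471, 48bf712, 6632ff7, 9eb91a4, f63a1b5, f6bebf8, ff7064a}.
Ancestors of b577cfd: {0e92702, 296d471, 6632ff7, 9eb91a4, b577cfd, f63a1b5, f6bebf8, ff7064a}.
Common ancestors: {0e92702, 296d471, 6632ff7, 9eb91a4, f63a1b5, f6bebf8, ff7064a}.
Among these, 0e92702 is not an ancestor of any other common ancestor — it is the merge base.

0e92702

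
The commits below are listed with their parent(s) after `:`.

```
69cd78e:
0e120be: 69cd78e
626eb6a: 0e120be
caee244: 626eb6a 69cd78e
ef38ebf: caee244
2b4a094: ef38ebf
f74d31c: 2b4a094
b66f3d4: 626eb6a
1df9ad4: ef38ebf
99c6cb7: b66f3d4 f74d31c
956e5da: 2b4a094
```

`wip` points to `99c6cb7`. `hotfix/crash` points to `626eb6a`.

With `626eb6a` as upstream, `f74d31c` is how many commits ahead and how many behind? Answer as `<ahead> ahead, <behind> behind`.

4 ahead, 0 behind

Reachable from f74d31c: {0e120be, 2b4a094, 626eb6a, 69cd78e, caee244, ef38ebf, f74d31c}.
Reachable from 626eb6a: {0e120be, 626eb6a, 69cd78e}.
Only in f74d31c's history (ahead): {2b4a094, caee244, ef38ebf, f74d31c} — 4.
Only in 626eb6a's history (behind): {} — 0.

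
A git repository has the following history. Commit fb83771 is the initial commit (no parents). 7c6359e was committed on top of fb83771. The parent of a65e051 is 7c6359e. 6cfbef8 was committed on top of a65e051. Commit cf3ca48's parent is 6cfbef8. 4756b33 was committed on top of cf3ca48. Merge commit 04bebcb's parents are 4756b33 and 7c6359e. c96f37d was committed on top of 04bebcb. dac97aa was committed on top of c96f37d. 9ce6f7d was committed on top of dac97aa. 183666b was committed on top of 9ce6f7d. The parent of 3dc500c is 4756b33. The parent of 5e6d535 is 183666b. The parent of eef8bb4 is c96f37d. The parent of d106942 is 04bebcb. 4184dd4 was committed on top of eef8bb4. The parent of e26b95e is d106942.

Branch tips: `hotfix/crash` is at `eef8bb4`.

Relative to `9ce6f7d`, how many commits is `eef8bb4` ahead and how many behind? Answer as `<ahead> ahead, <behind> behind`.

Reachable from eef8bb4: {04bebcb, 4756b33, 6cfbef8, 7c6359e, a65e051, c96f37d, cf3ca48, eef8bb4, fb83771}.
Reachable from 9ce6f7d: {04bebcb, 4756b33, 6cfbef8, 7c6359e, 9ce6f7d, a65e051, c96f37d, cf3ca48, dac97aa, fb83771}.
Only in eef8bb4's history (ahead): {eef8bb4} — 1.
Only in 9ce6f7d's history (behind): {9ce6f7d, dac97aa} — 2.

1 ahead, 2 behind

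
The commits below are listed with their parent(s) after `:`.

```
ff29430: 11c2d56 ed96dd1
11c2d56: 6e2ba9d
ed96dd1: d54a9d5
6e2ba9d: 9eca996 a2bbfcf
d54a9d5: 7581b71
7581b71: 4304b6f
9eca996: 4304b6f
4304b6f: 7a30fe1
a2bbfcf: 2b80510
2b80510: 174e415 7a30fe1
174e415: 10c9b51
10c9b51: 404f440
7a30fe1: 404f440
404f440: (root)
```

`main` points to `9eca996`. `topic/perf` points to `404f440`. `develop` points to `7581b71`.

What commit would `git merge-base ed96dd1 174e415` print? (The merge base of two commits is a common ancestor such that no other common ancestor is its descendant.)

404f440

Ancestors of ed96dd1: {404f440, 4304b6f, 7581b71, 7a30fe1, d54a9d5, ed96dd1}.
Ancestors of 174e415: {10c9b51, 174e415, 404f440}.
Common ancestors: {404f440}.
The only common ancestor is 404f440, so it is the merge base.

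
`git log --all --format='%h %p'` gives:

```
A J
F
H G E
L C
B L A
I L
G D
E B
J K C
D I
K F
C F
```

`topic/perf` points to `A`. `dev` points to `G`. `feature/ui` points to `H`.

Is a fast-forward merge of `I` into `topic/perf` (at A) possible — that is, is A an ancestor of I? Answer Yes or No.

No

A fast-forward from A to I is possible iff A is an ancestor of I.
Ancestors of I: {C, F, I, L}.
A is not among them, so fast-forward is not possible.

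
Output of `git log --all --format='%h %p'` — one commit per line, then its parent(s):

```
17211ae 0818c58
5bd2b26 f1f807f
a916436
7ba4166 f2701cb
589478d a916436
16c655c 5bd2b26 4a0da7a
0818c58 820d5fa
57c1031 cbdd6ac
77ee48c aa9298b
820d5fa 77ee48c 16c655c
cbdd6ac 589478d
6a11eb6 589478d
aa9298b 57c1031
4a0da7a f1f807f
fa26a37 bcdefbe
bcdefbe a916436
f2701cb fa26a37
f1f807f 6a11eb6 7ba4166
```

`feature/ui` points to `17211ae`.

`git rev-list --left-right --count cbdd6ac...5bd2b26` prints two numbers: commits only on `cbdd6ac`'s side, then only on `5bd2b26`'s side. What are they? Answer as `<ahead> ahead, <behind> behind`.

Reachable from cbdd6ac: {589478d, a916436, cbdd6ac}.
Reachable from 5bd2b26: {589478d, 5bd2b26, 6a11eb6, 7ba4166, a916436, bcdefbe, f1f807f, f2701cb, fa26a37}.
Only in cbdd6ac's history (ahead): {cbdd6ac} — 1.
Only in 5bd2b26's history (behind): {5bd2b26, 6a11eb6, 7ba4166, bcdefbe, f1f807f, f2701cb, fa26a37} — 7.

1 ahead, 7 behind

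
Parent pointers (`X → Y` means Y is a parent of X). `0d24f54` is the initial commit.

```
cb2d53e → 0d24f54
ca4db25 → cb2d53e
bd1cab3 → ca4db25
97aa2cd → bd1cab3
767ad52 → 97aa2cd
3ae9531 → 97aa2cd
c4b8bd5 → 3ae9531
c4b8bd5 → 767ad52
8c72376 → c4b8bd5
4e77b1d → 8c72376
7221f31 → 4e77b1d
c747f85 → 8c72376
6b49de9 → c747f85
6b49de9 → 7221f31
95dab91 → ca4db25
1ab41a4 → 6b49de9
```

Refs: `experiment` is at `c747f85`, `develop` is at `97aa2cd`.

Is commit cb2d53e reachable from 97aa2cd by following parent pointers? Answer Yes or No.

Yes

Ancestors of 97aa2cd (commits reachable by following parents): {0d24f54, 97aa2cd, bd1cab3, ca4db25, cb2d53e}.
cb2d53e is in that set, so it is an ancestor of 97aa2cd.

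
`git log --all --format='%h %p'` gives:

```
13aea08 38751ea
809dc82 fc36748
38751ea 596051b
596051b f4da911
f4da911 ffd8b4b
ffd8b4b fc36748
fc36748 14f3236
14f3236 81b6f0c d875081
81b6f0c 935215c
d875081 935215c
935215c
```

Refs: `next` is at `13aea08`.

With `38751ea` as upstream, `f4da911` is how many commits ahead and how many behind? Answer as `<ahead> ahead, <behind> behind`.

0 ahead, 2 behind

Reachable from f4da911: {14f3236, 81b6f0c, 935215c, d875081, f4da911, fc36748, ffd8b4b}.
Reachable from 38751ea: {14f3236, 38751ea, 596051b, 81b6f0c, 935215c, d875081, f4da911, fc36748, ffd8b4b}.
Only in f4da911's history (ahead): {} — 0.
Only in 38751ea's history (behind): {38751ea, 596051b} — 2.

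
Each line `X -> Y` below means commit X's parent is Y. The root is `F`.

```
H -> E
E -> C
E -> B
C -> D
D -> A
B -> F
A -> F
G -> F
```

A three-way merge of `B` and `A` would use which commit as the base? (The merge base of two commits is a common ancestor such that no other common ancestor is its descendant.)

Ancestors of B: {B, F}.
Ancestors of A: {A, F}.
Common ancestors: {F}.
The only common ancestor is F, so it is the merge base.

F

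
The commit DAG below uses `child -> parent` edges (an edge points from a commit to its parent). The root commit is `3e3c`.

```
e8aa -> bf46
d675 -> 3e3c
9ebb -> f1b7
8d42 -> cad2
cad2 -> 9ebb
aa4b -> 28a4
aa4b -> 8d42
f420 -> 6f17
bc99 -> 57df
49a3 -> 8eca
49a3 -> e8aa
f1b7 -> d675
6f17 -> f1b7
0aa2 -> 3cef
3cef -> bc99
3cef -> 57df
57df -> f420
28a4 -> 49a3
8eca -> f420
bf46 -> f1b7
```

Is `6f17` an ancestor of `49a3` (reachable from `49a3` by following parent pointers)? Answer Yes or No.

Yes

Ancestors of 49a3 (commits reachable by following parents): {3e3c, 49a3, 6f17, 8eca, bf46, d675, e8aa, f1b7, f420}.
6f17 is in that set, so it is an ancestor of 49a3.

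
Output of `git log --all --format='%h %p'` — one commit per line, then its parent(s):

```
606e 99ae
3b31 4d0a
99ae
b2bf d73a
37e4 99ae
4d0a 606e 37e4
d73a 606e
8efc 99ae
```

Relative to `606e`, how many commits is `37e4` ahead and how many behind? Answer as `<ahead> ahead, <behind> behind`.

1 ahead, 1 behind

Reachable from 37e4: {37e4, 99ae}.
Reachable from 606e: {606e, 99ae}.
Only in 37e4's history (ahead): {37e4} — 1.
Only in 606e's history (behind): {606e} — 1.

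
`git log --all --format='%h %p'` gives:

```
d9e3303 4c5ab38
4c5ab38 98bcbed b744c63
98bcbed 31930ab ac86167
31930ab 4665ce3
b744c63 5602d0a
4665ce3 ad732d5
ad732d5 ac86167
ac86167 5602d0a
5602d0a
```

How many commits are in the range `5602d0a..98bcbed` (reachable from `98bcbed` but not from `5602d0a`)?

5

Reachable from 98bcbed: {31930ab, 4665ce3, 5602d0a, 98bcbed, ac86167, ad732d5}.
Reachable from 5602d0a: {5602d0a}.
In 98bcbed's history but not 5602d0a's: {31930ab, 4665ce3, 98bcbed, ac86167, ad732d5} — 5 commits.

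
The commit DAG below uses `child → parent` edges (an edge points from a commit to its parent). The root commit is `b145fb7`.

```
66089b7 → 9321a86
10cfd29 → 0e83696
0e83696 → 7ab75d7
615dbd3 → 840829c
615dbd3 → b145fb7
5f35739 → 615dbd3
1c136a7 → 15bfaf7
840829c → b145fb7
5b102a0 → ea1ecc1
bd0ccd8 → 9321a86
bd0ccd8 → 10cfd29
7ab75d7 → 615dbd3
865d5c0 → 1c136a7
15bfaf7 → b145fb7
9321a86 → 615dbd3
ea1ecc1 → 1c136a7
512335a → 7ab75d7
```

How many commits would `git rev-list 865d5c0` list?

Walking parent pointers from 865d5c0: reachable set = {15bfaf7, 1c136a7, 865d5c0, b145fb7}.
That is 4 commits.

4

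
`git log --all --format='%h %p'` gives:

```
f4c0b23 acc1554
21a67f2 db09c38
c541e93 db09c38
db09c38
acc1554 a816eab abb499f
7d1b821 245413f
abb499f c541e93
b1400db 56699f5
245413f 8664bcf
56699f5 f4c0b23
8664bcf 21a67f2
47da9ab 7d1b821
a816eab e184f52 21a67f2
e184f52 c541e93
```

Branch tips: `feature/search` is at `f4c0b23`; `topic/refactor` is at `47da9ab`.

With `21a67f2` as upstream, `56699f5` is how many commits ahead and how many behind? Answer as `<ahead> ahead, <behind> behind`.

Reachable from 56699f5: {21a67f2, 56699f5, a816eab, abb499f, acc1554, c541e93, db09c38, e184f52, f4c0b23}.
Reachable from 21a67f2: {21a67f2, db09c38}.
Only in 56699f5's history (ahead): {56699f5, a816eab, abb499f, acc1554, c541e93, e184f52, f4c0b23} — 7.
Only in 21a67f2's history (behind): {} — 0.

7 ahead, 0 behind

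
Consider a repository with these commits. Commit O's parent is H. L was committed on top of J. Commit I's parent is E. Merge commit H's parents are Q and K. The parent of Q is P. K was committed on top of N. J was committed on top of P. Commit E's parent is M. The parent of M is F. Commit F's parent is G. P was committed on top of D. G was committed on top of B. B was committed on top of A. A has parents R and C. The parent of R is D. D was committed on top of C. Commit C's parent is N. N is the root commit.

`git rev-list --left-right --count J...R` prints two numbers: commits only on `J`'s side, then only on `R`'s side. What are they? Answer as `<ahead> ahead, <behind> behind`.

Reachable from J: {C, D, J, N, P}.
Reachable from R: {C, D, N, R}.
Only in J's history (ahead): {J, P} — 2.
Only in R's history (behind): {R} — 1.

2 ahead, 1 behind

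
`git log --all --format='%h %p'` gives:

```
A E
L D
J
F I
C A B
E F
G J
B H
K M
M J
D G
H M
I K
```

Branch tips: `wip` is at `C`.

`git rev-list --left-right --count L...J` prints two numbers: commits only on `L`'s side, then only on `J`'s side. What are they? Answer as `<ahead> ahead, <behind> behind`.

3 ahead, 0 behind

Reachable from L: {D, G, J, L}.
Reachable from J: {J}.
Only in L's history (ahead): {D, G, L} — 3.
Only in J's history (behind): {} — 0.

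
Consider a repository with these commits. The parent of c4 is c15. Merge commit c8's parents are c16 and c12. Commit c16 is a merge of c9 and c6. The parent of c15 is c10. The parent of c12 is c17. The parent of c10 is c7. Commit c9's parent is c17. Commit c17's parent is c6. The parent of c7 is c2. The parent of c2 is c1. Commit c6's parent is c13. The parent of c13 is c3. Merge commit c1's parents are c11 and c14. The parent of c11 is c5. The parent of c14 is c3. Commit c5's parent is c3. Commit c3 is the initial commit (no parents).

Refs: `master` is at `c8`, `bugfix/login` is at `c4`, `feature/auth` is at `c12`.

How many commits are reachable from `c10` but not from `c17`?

7

Reachable from c10: {c1, c10, c11, c14, c2, c3, c5, c7}.
Reachable from c17: {c13, c17, c3, c6}.
In c10's history but not c17's: {c1, c10, c11, c14, c2, c5, c7} — 7 commits.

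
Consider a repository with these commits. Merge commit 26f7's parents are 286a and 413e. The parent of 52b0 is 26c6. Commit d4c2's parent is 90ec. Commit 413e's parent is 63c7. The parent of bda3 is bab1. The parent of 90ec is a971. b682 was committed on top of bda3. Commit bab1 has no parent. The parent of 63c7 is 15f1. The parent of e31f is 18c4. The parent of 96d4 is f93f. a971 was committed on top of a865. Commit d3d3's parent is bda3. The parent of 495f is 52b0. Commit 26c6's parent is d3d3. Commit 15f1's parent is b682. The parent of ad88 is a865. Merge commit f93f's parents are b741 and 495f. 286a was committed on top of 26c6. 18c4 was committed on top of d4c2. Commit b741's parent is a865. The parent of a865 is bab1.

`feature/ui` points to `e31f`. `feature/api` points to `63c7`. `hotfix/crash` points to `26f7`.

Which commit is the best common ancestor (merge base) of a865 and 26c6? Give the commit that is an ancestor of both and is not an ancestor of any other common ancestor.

bab1

Ancestors of a865: {a865, bab1}.
Ancestors of 26c6: {26c6, bab1, bda3, d3d3}.
Common ancestors: {bab1}.
The only common ancestor is bab1, so it is the merge base.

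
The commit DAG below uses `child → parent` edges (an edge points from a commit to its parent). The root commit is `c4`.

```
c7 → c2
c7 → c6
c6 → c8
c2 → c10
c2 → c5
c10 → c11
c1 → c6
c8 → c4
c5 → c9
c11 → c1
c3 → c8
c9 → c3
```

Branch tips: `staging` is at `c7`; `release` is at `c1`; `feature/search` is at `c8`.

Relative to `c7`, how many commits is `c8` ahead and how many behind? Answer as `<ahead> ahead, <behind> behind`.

Reachable from c8: {c4, c8}.
Reachable from c7: {c1, c10, c11, c2, c3, c4, c5, c6, c7, c8, c9}.
Only in c8's history (ahead): {} — 0.
Only in c7's history (behind): {c1, c10, c11, c2, c3, c5, c6, c7, c9} — 9.

0 ahead, 9 behind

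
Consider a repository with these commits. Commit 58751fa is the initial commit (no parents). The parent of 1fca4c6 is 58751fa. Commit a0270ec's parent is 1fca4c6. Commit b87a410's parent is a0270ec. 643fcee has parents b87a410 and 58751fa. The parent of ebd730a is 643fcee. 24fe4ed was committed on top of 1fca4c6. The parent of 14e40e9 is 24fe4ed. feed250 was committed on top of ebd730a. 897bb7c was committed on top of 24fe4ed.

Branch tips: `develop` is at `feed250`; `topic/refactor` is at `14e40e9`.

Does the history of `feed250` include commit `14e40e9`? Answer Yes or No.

No

Ancestors of feed250: {1fca4c6, 58751fa, 643fcee, a0270ec, b87a410, ebd730a, feed250}.
14e40e9 is not in that set, so it is not an ancestor of feed250.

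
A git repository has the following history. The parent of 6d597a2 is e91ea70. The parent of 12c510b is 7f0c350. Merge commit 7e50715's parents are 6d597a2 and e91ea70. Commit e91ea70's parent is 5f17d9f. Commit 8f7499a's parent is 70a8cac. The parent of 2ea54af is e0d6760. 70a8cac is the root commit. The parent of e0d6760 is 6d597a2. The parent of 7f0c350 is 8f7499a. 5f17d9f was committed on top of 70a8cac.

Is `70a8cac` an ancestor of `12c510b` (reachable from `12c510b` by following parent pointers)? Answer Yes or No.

Yes

Ancestors of 12c510b (commits reachable by following parents): {12c510b, 70a8cac, 7f0c350, 8f7499a}.
70a8cac is in that set, so it is an ancestor of 12c510b.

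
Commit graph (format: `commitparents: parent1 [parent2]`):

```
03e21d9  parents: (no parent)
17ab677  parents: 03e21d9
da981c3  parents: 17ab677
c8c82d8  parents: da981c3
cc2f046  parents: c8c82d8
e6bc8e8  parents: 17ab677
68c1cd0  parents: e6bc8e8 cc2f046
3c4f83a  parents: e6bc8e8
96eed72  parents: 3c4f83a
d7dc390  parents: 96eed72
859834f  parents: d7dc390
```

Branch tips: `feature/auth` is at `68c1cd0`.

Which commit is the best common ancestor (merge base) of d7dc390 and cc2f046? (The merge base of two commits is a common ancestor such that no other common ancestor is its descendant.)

17ab677

Ancestors of d7dc390: {03e21d9, 17ab677, 3c4f83a, 96eed72, d7dc390, e6bc8e8}.
Ancestors of cc2f046: {03e21d9, 17ab677, c8c82d8, cc2f046, da981c3}.
Common ancestors: {03e21d9, 17ab677}.
Among these, 17ab677 is not an ancestor of any other common ancestor — it is the merge base.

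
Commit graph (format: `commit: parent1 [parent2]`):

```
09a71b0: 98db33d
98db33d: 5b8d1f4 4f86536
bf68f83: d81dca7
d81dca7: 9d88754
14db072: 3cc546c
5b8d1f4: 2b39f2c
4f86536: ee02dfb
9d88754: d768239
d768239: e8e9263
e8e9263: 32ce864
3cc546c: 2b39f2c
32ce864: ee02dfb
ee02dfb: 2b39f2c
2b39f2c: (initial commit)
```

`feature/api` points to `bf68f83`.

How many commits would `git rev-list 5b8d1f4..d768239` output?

4

Reachable from d768239: {2b39f2c, 32ce864, d768239, e8e9263, ee02dfb}.
Reachable from 5b8d1f4: {2b39f2c, 5b8d1f4}.
In d768239's history but not 5b8d1f4's: {32ce864, d768239, e8e9263, ee02dfb} — 4 commits.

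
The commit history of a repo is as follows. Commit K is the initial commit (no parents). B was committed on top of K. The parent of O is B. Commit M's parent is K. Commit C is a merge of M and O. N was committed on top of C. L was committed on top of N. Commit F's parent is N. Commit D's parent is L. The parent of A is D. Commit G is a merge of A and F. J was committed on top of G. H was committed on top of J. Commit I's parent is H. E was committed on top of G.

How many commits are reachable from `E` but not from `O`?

9

Reachable from E: {A, B, C, D, E, F, G, K, L, M, N, O}.
Reachable from O: {B, K, O}.
In E's history but not O's: {A, C, D, E, F, G, L, M, N} — 9 commits.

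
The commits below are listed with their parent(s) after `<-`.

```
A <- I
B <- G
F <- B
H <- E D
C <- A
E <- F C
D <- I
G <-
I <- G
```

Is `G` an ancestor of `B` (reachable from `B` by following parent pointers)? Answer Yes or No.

Yes

Ancestors of B (commits reachable by following parents): {B, G}.
G is in that set, so it is an ancestor of B.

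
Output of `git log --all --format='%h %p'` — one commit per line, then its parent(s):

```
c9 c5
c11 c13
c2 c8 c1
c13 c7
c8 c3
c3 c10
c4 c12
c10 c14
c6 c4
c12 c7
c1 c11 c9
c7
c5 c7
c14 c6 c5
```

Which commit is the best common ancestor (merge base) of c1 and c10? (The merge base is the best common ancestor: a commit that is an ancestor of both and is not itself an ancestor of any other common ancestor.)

c5

Ancestors of c1: {c1, c11, c13, c5, c7, c9}.
Ancestors of c10: {c10, c12, c14, c4, c5, c6, c7}.
Common ancestors: {c5, c7}.
Among these, c5 is not an ancestor of any other common ancestor — it is the merge base.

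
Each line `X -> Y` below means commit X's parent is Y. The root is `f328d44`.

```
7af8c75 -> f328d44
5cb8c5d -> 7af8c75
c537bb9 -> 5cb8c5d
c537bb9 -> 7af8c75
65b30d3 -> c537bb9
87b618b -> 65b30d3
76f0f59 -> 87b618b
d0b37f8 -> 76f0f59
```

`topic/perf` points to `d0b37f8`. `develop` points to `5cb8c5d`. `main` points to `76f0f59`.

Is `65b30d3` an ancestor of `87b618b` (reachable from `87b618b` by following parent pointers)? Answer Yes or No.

Yes

Ancestors of 87b618b (commits reachable by following parents): {5cb8c5d, 65b30d3, 7af8c75, 87b618b, c537bb9, f328d44}.
65b30d3 is in that set, so it is an ancestor of 87b618b.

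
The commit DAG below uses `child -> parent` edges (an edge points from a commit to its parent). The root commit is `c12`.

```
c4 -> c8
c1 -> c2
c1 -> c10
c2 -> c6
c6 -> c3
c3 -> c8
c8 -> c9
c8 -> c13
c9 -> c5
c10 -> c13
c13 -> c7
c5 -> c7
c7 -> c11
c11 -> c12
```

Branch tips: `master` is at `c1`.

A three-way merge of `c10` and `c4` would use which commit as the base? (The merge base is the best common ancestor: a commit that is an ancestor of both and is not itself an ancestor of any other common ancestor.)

c13

Ancestors of c10: {c10, c11, c12, c13, c7}.
Ancestors of c4: {c11, c12, c13, c4, c5, c7, c8, c9}.
Common ancestors: {c11, c12, c13, c7}.
Among these, c13 is not an ancestor of any other common ancestor — it is the merge base.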